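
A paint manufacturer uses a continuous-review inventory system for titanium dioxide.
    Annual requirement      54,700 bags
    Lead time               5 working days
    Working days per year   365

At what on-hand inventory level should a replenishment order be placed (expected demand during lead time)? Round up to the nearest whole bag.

Daily demand d = 54,700 / 365 = 149.863 bags/day
Demand during lead time = 149.863 × 5 = 749.32
Reorder point = 749.32 → round up

750 bags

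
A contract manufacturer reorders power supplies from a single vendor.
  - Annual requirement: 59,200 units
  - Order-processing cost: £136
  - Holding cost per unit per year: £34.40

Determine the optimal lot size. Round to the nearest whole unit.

2DS/H = 2·59,200·136/34.4 = 468,093.02
EOQ = √468,093.02 ≈ 684.17

684 units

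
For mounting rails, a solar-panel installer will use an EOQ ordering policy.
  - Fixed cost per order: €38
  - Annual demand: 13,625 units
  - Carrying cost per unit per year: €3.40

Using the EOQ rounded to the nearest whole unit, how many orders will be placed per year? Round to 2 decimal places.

Optimal lot size Q* = (2 × 13,625 × €38 / €3.4)^½ ≈ 551.87 → Q = 552
N = D/Q = 13,625/552 ≈ 24.683 orders/yr

24.68 orders per year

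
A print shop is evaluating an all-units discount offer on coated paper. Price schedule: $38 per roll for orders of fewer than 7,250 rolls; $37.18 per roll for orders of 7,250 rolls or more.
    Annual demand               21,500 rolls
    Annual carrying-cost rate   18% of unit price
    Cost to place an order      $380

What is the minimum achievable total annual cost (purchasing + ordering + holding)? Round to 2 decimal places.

$824,756.85

H₁ = 18%×$38 = $6.8400;  H₂ = 18%×$37.18 = $6.6924
EOQ₁ = √(2×21,500×380/6.8400) = 1,545.60  (< 7,250, feasible at tier 1)
EOQ₂ = √(2×21,500×380/6.6924) = 1,562.55  (< 7,250 → use Q = 7,250 at tier-2 price)
TC(tier 1 (EOQ₁), Q≈1,545.6) = $827,571.93
TC(tier 2, Q≈7,250.0) = $824,756.85
Minimum at tier 2: $824,756.85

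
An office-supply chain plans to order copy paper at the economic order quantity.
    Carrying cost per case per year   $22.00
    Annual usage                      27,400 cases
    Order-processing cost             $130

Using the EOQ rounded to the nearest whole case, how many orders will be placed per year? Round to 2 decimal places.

48.15 orders per year

2DS/H = 2·27,400·130/22 = 323,818.18
EOQ = √323,818.18 ≈ 569.05 → Q = 569
Orders per year = D/Q = 27,400 / 569 = 48.155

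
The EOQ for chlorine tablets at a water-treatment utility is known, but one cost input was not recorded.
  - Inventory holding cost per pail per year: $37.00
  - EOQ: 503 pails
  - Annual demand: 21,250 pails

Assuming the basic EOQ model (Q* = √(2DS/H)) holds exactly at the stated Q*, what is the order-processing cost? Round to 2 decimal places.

From Q* = √(2DS/H) ⇒ Q*² = 2DS/H.
S = Q²H / (2D) = 503² × 37 / (2 × 21,250) = 220.2667

$220.27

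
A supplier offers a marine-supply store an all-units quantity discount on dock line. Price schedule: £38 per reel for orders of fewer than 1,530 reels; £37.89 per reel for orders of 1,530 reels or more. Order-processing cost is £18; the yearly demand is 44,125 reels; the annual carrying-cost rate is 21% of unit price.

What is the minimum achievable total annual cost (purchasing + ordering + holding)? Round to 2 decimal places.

£1,678,502.40

H₁ = 21%×£38 = £7.9800;  H₂ = 21%×£37.89 = £7.9569
EOQ₁ = √(2×44,125×18/7.9800) = 446.16  (< 1,530, feasible at tier 1)
EOQ₂ = √(2×44,125×18/7.9569) = 446.81  (< 1,530 → use Q = 1,530 at tier-2 price)
TC(tier 1 (EOQ₁), Q≈446.2) = £1,680,310.37
TC(tier 2, Q≈1,530.0) = £1,678,502.40
Minimum at tier 2: £1,678,502.40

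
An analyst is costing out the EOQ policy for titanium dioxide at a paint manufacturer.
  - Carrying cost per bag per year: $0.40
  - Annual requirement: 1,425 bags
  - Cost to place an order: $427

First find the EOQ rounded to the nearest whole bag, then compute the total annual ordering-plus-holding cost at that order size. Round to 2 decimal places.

Optimal lot size Q* = (2 × 1,425 × $427 / $0.4)^½ ≈ 1,744.24 → Q = 1,744 bags
Ordering: D/Q × S = 1,425/1,744 × $427 = $348.90
Holding:  Q/2 × H = 1,744/2 × $0.4 = $348.80
Total = $348.90 + $348.80 = $697.70

$697.70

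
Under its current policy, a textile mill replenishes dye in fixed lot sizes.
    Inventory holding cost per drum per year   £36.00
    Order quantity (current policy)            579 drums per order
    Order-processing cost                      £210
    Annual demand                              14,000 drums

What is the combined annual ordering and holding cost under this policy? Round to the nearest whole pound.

Annual ordering cost = (D/Q)·S = (14,000/579) × 210 = £5,077.72
Annual holding cost  = (Q/2)·H = (579/2) × 36 = £10,422.00
Total = £5,077.72 + £10,422.00 = £15,499.72

£15,500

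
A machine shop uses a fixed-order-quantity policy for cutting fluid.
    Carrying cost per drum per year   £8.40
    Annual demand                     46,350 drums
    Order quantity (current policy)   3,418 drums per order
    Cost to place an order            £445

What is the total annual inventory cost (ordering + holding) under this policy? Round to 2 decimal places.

£20,390.05

Orders/yr = 46,350/3,418 = 13.561; ordering cost = 13.561 × £445 = £6,034.45
Average inventory = 3,418/2 = 1709; holding cost = 1709 × £8.4 = £14,355.60
Total = £6,034.45 + £14,355.60 = £20,390.05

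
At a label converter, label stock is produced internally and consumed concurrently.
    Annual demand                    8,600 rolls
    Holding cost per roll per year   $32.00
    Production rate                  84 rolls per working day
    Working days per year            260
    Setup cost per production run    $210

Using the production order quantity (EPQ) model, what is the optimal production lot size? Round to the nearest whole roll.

432 rolls

d = 8,600/260 = 33.0769 rolls/day;  effective holding cost H(1 − d/p) = 32·(1 − 33.0769/84) = 19.39927
Q* = √(2DS / H_eff) = √(2·8,600·210 / 19.39927) ≈ 431.50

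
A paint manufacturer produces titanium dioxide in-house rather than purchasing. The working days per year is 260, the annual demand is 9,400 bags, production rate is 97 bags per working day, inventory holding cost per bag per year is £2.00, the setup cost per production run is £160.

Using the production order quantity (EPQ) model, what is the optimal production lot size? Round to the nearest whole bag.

1,548 bags

d = 9,400/260 = 36.1538 bags/day;  effective holding cost H(1 − d/p) = 2·(1 − 36.1538/97) = 1.25456
Q* = √(2DS / H_eff) = √(2·9,400·160 / 1.25456) ≈ 1,548.44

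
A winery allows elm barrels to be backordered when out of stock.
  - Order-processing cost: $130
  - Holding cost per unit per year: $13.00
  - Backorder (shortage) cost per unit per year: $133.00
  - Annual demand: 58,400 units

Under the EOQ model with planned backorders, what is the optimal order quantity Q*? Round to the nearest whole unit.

Q* = √(2DS/H) · √((H + b)/b)
   = √(2 × 58,400 × 130 / 13) · √((13 + 133) / 133)
   = 1,080.740 × 1.0477 ≈ 1,132.33

1,132 units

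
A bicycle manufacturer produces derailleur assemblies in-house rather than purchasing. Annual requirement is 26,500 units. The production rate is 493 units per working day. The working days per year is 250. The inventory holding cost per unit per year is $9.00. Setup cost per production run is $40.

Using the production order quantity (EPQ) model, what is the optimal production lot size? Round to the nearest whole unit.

548 units

Daily demand d = 26,500/250 = 106.000; p = 493; 1 − d/p = 0.78499
EPQ = √(2DS / (H(1 − d/p)))
    = √(2 × 26,500 × 40 / (9 × 0.78499)) ≈ 547.79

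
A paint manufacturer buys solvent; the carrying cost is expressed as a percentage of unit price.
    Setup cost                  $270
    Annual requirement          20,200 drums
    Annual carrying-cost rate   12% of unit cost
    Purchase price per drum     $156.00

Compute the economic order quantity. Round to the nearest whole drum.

763 drums

H = i·C = 0.12 × $156 = $18.7200 per drum-year
Q* = √(2·D·S / H) = √(2·20,200·270 / 18.72) = √582,692.3 ≈ 763.34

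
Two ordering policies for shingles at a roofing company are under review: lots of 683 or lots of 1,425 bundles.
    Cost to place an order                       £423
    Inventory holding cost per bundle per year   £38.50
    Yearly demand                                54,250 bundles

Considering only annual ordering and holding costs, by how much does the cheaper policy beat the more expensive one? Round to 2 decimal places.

TC(Q) = (D/Q)S + (Q/2)H
TC(683) = (54,250/683)×423 + (683/2)×38.5 = £46,746.21
TC(1,425) = (54,250/1,425)×423 + (1,425/2)×38.5 = £43,534.93
|ΔTC| = |£46,746.21 − £43,534.93| = £3,211.28

£3,211.28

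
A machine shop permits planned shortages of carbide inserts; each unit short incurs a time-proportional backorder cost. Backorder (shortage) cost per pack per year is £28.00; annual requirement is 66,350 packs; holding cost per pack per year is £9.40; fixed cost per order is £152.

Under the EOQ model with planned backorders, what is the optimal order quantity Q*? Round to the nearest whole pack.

Basic EOQ = √(2·66,350·152/9.4) = 1,464.851
Backorder adjustment √((H+b)/b) = √((9.4+28)/28) = 1.1557
Q* = 1,464.851 × 1.1557 ≈ 1,692.97

1,693 packs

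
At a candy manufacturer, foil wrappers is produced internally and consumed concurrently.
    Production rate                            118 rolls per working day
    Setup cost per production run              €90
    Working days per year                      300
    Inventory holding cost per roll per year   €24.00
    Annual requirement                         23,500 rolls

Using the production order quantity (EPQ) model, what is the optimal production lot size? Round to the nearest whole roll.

Daily demand d = 23,500/300 = 78.333; p = 118; 1 − d/p = 0.33616
EPQ = √(2DS / (H(1 − d/p)))
    = √(2 × 23,500 × 90 / (24 × 0.33616)) ≈ 724.09

724 rolls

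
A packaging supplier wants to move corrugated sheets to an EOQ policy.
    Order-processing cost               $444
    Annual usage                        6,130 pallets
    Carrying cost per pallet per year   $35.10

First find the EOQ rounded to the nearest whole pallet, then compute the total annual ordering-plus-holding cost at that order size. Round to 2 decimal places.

$13,822.62

2DS/H = 2·6,130·444/35.1 = 155,083.76
EOQ = √155,083.76 ≈ 393.81 → Q = 394 pallets
Annual ordering cost = (D/Q)·S = (6,130/394) × 444 = $6,907.92
Annual holding cost  = (Q/2)·H = (394/2) × 35.1 = $6,914.70
Total = $6,907.92 + $6,914.70 = $13,822.62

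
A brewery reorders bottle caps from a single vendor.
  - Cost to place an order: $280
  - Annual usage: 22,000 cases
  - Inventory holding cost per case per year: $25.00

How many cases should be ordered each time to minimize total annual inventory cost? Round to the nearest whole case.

702 cases

2DS/H = 2·22,000·280/25 = 492,800.00
EOQ = √492,800.00 ≈ 702.00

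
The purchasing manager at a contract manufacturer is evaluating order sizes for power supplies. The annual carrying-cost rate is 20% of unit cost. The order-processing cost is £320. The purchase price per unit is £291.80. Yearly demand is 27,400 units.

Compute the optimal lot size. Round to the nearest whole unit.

548 units

Holding cost per unit per year: H = 20% × £291.8 = £58.3600
2DS/H = 2·27,400·320/58.36 = 300,479.78
EOQ = √300,479.78 ≈ 548.16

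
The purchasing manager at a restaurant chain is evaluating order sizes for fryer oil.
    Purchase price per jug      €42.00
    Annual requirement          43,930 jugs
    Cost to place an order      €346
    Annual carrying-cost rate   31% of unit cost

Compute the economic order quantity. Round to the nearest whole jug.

1,528 jugs

H = i·C = 0.31 × €42 = €13.0200 per jug-year
Optimal lot size Q* = (2 × 43,930 × €346 / €13.02)^½ ≈ 1,528.02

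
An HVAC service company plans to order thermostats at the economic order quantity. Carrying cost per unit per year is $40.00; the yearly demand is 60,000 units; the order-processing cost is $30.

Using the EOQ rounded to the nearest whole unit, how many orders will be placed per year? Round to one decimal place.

200.0 orders per year

2DS/H = 2·60,000·30/40 = 90,000.00
EOQ = √90,000.00 ≈ 300.00 → Q = 300
N = D/Q = 60,000/300 ≈ 200.000 orders/yr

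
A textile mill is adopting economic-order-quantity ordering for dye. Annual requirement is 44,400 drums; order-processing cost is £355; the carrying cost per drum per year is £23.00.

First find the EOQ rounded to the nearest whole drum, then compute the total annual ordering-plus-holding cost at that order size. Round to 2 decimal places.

Optimal lot size Q* = (2 × 44,400 × £355 / £23)^½ ≈ 1,170.73 → Q = 1,171 drums
Annual ordering cost = (D/Q)·S = (44,400/1,171) × 355 = £13,460.29
Annual holding cost  = (Q/2)·H = (1,171/2) × 23 = £13,466.50
Total = £13,460.29 + £13,466.50 = £26,926.79

£26,926.79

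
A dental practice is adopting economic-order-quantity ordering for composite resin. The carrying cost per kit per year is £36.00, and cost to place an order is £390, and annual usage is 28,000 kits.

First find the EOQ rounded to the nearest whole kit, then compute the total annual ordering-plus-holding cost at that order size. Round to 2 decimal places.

£28,039.97

EOQ = √(2DS/H) = √(2 × 28,000 × 390 / 36)
    = √(606,666.67) ≈ 778.89 → Q = 779 kits
Orders/yr = 28,000/779 = 35.944; ordering cost = 35.944 × £390 = £14,017.97
Average inventory = 779/2 = 389.5; holding cost = 389.5 × £36 = £14,022.00
Total = £14,017.97 + £14,022.00 = £28,039.97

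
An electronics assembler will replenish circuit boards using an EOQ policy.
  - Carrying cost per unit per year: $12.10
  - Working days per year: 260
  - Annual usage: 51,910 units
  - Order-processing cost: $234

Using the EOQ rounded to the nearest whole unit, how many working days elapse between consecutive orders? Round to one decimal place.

7.1 days

Optimal lot size Q* = (2 × 51,910 × $234 / $12.1)^½ ≈ 1,416.95 → Q = 1,417 units
Days between orders = 260 / (D/Q) = 260 / 36.634 ≈ 7.097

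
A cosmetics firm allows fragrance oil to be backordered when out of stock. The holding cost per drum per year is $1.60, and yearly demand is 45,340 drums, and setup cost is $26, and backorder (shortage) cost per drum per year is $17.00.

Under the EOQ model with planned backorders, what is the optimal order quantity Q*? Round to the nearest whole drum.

Basic EOQ = √(2·45,340·26/1.6) = 1,213.899
Backorder adjustment √((H+b)/b) = √((1.6+17)/17) = 1.0460
Q* = 1,213.899 × 1.0460 ≈ 1,269.74

1,270 drums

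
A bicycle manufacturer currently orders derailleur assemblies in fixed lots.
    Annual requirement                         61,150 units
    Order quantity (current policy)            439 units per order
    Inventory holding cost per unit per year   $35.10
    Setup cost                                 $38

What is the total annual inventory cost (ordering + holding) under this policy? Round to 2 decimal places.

Ordering: D/Q × S = 61,150/439 × $38 = $5,293.17
Holding:  Q/2 × H = 439/2 × $35.1 = $7,704.45
Total = $5,293.17 + $7,704.45 = $12,997.62

$12,997.62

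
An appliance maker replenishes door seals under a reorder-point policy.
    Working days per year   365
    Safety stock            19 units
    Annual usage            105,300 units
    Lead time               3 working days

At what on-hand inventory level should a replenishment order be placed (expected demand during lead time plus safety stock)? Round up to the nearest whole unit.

Daily demand d = 105,300 / 365 = 288.493 units/day
Demand during lead time = 288.493 × 3 = 865.48
Reorder point = 865.48 + 19 = 884.48 → round up

885 units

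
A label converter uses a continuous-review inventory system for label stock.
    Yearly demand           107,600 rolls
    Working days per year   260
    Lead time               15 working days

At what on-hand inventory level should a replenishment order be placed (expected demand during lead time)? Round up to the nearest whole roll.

Daily demand d = 107,600 / 260 = 413.846 rolls/day
Demand during lead time = 413.846 × 15 = 6,207.69
Reorder point = 6,207.69 → round up

6,208 rolls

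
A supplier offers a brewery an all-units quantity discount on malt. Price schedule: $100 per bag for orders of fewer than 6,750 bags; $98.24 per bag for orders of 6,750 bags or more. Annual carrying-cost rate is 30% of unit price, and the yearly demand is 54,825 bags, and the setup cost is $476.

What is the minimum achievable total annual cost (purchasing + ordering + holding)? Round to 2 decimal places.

H₁ = 30%×$100 = $30.0000;  H₂ = 30%×$98.24 = $29.4720
EOQ₁ = √(2×54,825×476/30.0000) = 1,319.01  (< 6,750, feasible at tier 1)
EOQ₂ = √(2×54,825×476/29.4720) = 1,330.77  (< 6,750 → use Q = 6,750 at tier-2 price)
TC(tier 1 (EOQ₁), Q≈1,319.0) = $5,522,070.22
TC(tier 2, Q≈6,750.0) = $5,489,342.18
Minimum at tier 2: $5,489,342.18

$5,489,342.18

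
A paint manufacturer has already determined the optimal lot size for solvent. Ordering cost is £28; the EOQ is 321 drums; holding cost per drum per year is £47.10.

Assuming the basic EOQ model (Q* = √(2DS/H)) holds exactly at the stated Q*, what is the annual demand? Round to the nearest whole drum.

From Q* = √(2DS/H) ⇒ Q*² = 2DS/H.
D = Q²H / (2S) = 321² × 47.1 / (2 × 28) = 86,664.84

86,665 drums per year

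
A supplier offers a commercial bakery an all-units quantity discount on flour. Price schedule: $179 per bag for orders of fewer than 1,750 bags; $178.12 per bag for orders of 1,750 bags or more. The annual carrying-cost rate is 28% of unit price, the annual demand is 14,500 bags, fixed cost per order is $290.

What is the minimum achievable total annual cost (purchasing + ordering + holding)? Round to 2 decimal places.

H₁ = 28%×$179 = $50.1200;  H₂ = 28%×$178.12 = $49.8736
EOQ₁ = √(2×14,500×290/50.1200) = 409.63  (< 1,750, feasible at tier 1)
EOQ₂ = √(2×14,500×290/49.8736) = 410.64  (< 1,750 → use Q = 1,750 at tier-2 price)
TC(tier 1 (EOQ₁), Q≈409.6) = $2,616,030.69
TC(tier 2, Q≈1,750.0) = $2,628,782.26
Minimum at tier 1 (EOQ₁): $2,616,030.69

$2,616,030.69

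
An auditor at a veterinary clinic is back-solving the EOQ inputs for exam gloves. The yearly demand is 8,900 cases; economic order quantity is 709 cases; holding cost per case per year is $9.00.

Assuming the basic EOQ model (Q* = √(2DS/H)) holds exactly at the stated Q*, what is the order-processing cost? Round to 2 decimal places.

Since Q* = (2DS/H)^½, squaring gives Q*²·H = 2DS.
S = Q²H / (2D) = 709² × 9 / (2 × 8,900) = 254.1646

$254.16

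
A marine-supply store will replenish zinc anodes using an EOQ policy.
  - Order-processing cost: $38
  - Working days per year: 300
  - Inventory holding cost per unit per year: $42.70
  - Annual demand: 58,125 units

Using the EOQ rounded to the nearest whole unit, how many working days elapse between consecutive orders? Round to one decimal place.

2DS/H = 2·58,125·38/42.7 = 103,454.33
EOQ = √103,454.33 ≈ 321.64 → Q = 322 units
Cycle time = (working days × Q)/D = (300 × 322) / 58,125 = 1.662 days

1.7 days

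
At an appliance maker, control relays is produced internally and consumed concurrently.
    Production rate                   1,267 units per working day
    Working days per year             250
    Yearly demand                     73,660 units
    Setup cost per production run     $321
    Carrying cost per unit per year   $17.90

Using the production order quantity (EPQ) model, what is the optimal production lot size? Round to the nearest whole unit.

d = 73,660/250 = 294.6400 units/day;  effective holding cost H(1 − d/p) = 17.9·(1 − 294.6400/1267) = 13.73737
Q* = √(2DS / H_eff) = √(2·73,660·321 / 13.73737) ≈ 1,855.37

1,855 units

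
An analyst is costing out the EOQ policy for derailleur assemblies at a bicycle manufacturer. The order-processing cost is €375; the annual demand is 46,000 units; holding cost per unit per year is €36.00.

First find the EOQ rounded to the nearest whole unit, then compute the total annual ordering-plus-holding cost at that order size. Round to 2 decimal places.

Optimal lot size Q* = (2 × 46,000 × €375 / €36)^½ ≈ 978.95 → Q = 979 units
Ordering: D/Q × S = 46,000/979 × €375 = €17,620.02
Holding:  Q/2 × H = 979/2 × €36 = €17,622.00
Total = €17,620.02 + €17,622.00 = €35,242.02

€35,242.02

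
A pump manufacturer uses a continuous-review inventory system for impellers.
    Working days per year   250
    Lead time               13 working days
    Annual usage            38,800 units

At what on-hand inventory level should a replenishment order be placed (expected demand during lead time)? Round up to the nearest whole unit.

2,018 units

Daily demand d = 38,800 / 250 = 155.200 units/day
Demand during lead time = 155.200 × 13 = 2,017.60
Reorder point = 2,017.60 → round up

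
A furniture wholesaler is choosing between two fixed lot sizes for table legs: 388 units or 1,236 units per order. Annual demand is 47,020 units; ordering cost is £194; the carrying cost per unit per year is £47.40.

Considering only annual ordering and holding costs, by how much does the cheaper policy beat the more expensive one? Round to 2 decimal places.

£3,967.76

For each Q, cost = (D/Q)·S + (Q/2)·H.
TC(388) = (47,020/388)×194 + (388/2)×47.4 = £32,705.60
TC(1,236) = (47,020/1,236)×194 + (1,236/2)×47.4 = £36,673.36
Lots of 388 are cheaper by £3,967.76.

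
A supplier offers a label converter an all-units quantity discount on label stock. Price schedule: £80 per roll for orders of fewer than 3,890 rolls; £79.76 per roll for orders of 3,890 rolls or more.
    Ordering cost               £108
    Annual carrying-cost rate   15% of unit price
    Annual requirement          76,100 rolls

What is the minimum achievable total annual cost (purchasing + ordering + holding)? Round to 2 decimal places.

H₁ = 15%×£80 = £12.0000;  H₂ = 15%×£79.76 = £11.9640
EOQ₁ = √(2×76,100×108/12.0000) = 1,170.38  (< 3,890, feasible at tier 1)
EOQ₂ = √(2×76,100×108/11.9640) = 1,172.14  (< 3,890 → use Q = 3,890 at tier-2 price)
TC(tier 1 (EOQ₁), Q≈1,170.4) = £6,102,044.61
TC(tier 2, Q≈3,890.0) = £6,095,118.78
Minimum at tier 2: £6,095,118.78

£6,095,118.78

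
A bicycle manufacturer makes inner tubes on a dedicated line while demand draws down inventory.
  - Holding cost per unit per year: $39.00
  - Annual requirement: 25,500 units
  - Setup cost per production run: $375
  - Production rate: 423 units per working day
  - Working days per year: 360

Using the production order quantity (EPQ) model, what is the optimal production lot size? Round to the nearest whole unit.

d = 25,500/360 = 70.8333 units/day;  effective holding cost H(1 − d/p) = 39·(1 − 70.8333/423) = 32.46927
Q* = √(2DS / H_eff) = √(2·25,500·375 / 32.46927) ≈ 767.48

767 units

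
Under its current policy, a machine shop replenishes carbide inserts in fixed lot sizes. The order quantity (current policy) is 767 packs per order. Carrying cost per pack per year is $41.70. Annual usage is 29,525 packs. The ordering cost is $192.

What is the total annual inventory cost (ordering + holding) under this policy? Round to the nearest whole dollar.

$23,383

Annual ordering cost = (D/Q)·S = (29,525/767) × 192 = $7,390.87
Annual holding cost  = (Q/2)·H = (767/2) × 41.7 = $15,991.95
Total = $7,390.87 + $15,991.95 = $23,382.82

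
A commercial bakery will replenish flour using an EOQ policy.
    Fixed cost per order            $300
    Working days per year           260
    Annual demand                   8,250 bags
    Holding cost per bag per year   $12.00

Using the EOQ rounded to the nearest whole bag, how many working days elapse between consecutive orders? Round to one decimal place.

20.2 days

EOQ = √(2DS/H) = √(2 × 8,250 × 300 / 12)
    = √(412,500.00) ≈ 642.26 → Q = 642 bags
Days between orders = 260 / (D/Q) = 260 / 12.850 ≈ 20.233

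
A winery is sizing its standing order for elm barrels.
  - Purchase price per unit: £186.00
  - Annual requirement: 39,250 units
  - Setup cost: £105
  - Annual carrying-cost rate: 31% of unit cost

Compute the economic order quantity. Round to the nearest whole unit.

378 units

H = i·C = 0.31 × £186 = £57.6600 per unit-year
2DS/H = 2·39,250·105/57.66 = 142,950.05
EOQ = √142,950.05 ≈ 378.09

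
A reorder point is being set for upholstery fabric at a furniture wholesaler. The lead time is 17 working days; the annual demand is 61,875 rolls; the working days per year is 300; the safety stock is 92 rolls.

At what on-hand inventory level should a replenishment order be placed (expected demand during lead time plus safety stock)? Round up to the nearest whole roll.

Daily demand d = 61,875 / 300 = 206.250 rolls/day
Demand during lead time = 206.250 × 17 = 3,506.25
Reorder point = 3,506.25 + 92 = 3,598.25 → round up

3,599 rolls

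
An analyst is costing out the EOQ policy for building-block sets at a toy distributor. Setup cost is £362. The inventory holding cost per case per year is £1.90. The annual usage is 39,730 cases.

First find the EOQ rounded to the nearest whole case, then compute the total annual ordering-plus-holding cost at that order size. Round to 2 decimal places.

£7,392.74

Q* = √(2·D·S / H) = √(2·39,730·362 / 1.9) = √15,139,221.1 ≈ 3,890.92 → Q = 3,891 cases
Annual ordering cost = (D/Q)·S = (39,730/3,891) × 362 = £3,696.29
Annual holding cost  = (Q/2)·H = (3,891/2) × 1.9 = £3,696.45
Total = £3,696.29 + £3,696.45 = £7,392.74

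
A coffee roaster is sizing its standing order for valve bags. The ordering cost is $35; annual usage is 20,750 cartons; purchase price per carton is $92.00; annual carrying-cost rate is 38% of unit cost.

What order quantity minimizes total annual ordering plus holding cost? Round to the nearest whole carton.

204 cartons

Carrying cost H = $92 × 38% = $34.9600/carton/yr
2DS/H = 2·20,750·35/34.96 = 41,547.48
EOQ = √41,547.48 ≈ 203.83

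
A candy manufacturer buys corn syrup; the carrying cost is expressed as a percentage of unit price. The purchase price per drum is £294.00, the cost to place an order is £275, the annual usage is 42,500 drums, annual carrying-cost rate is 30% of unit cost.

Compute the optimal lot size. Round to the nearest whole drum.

515 drums

Holding cost per drum per year: H = 30% × £294 = £88.2000
Optimal lot size Q* = (2 × 42,500 × £275 / £88.2)^½ ≈ 514.80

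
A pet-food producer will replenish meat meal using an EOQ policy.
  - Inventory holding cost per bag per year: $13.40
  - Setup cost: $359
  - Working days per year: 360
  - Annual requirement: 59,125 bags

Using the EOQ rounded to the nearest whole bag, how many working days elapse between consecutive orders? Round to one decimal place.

10.8 days

Optimal lot size Q* = (2 × 59,125 × $359 / $13.4)^½ ≈ 1,779.90 → Q = 1,780 bags
Cycle time = (working days × Q)/D = (360 × 1,780) / 59,125 = 10.838 days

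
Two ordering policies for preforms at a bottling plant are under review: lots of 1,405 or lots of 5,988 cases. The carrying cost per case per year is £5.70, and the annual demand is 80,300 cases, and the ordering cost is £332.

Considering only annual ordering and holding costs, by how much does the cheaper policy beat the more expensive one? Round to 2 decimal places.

£1,461.08

TC(Q) = (D/Q)S + (Q/2)H
TC(1,405) = (80,300/1,405)×332 + (1,405/2)×5.7 = £22,979.05
TC(5,988) = (80,300/5,988)×332 + (5,988/2)×5.7 = £21,517.97
|ΔTC| = |£22,979.05 − £21,517.97| = £1,461.08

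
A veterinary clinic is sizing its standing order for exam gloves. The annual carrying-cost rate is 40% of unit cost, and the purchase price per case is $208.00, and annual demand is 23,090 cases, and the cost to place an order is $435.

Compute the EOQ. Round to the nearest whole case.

Holding cost per case per year: H = 40% × $208 = $83.2000
2DS/H = 2·23,090·435/83.2 = 241,445.91
EOQ = √241,445.91 ≈ 491.37

491 cases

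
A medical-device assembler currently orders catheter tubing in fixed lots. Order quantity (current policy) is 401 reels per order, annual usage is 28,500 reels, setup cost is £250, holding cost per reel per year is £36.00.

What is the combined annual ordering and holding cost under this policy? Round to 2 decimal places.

£24,986.08

Annual ordering cost = (D/Q)·S = (28,500/401) × 250 = £17,768.08
Annual holding cost  = (Q/2)·H = (401/2) × 36 = £7,218.00
Total = £17,768.08 + £7,218.00 = £24,986.08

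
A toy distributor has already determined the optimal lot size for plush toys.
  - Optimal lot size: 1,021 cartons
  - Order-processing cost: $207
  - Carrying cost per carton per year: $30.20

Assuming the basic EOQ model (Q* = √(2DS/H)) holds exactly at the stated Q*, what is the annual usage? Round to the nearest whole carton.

76,043 cartons per year

Since Q* = (2DS/H)^½, squaring gives Q*²·H = 2DS.
D = Q²H / (2S) = 1,021² × 30.2 / (2 × 207) = 76,042.80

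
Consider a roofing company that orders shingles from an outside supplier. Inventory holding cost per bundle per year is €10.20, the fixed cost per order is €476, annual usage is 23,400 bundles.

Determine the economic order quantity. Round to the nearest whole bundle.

Q* = √(2·D·S / H) = √(2·23,400·476 / 10.2) = √2,184,000.0 ≈ 1,477.84

1,478 bundles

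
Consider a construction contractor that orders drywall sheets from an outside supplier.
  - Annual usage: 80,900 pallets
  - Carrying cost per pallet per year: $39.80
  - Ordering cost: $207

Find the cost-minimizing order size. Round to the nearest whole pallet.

Q* = √(2·D·S / H) = √(2·80,900·207 / 39.8) = √841,522.6 ≈ 917.35

917 pallets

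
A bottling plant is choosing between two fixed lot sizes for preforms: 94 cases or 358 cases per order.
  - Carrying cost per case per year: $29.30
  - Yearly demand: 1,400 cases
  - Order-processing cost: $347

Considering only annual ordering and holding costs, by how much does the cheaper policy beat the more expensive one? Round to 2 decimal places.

$56.50

TC(Q) = (D/Q)S + (Q/2)H
TC(94) = (1,400/94)×347 + (94/2)×29.3 = $6,545.19
TC(358) = (1,400/358)×347 + (358/2)×29.3 = $6,601.68
Lots of 94 are cheaper by $56.50.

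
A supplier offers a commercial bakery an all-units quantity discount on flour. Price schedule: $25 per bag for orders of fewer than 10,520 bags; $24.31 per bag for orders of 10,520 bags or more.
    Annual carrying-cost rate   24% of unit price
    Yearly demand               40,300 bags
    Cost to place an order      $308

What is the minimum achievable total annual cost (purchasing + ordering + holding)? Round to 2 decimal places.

H₁ = 24%×$25 = $6.0000;  H₂ = 24%×$24.31 = $5.8344
EOQ₁ = √(2×40,300×308/6.0000) = 2,034.08  (< 10,520, feasible at tier 1)
EOQ₂ = √(2×40,300×308/5.8344) = 2,062.74  (< 10,520 → use Q = 10,520 at tier-2 price)
TC(tier 1 (EOQ₁), Q≈2,034.1) = $1,019,704.46
TC(tier 2, Q≈10,520.0) = $1,011,561.83
Minimum at tier 2: $1,011,561.83

$1,011,561.83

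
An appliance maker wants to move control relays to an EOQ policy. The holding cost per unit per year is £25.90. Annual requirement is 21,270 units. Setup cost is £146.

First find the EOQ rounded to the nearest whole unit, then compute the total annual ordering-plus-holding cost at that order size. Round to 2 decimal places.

£12,683.09

2DS/H = 2·21,270·146/25.9 = 239,800.77
EOQ = √239,800.77 ≈ 489.69 → Q = 490 units
Annual ordering cost = (D/Q)·S = (21,270/490) × 146 = £6,337.59
Annual holding cost  = (Q/2)·H = (490/2) × 25.9 = £6,345.50
Total = £6,337.59 + £6,345.50 = £12,683.09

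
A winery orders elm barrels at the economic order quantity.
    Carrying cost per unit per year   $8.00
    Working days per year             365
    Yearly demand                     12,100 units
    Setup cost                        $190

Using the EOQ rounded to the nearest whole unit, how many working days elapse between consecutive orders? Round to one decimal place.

2DS/H = 2·12,100·190/8 = 574,750.00
EOQ = √574,750.00 ≈ 758.12 → Q = 758 units
Cycle time = (working days × Q)/D = (365 × 758) / 12,100 = 22.865 days

22.9 days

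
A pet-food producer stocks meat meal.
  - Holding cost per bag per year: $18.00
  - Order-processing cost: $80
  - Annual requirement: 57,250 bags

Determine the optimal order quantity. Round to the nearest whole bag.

713 bags

Optimal lot size Q* = (2 × 57,250 × $80 / $18)^½ ≈ 713.36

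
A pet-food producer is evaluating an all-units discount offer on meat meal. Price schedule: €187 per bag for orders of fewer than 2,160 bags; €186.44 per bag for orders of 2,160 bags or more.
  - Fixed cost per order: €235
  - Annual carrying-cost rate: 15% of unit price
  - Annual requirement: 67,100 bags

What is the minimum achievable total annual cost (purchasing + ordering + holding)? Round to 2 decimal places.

H₁ = 15%×€187 = €28.0500;  H₂ = 15%×€186.44 = €27.9660
EOQ₁ = √(2×67,100×235/28.0500) = 1,060.34  (< 2,160, feasible at tier 1)
EOQ₂ = √(2×67,100×235/27.9660) = 1,061.93  (< 2,160 → use Q = 2,160 at tier-2 price)
TC(tier 1 (EOQ₁), Q≈1,060.3) = €12,577,442.44
TC(tier 2, Q≈2,160.0) = €12,547,627.51
Minimum at tier 2: €12,547,627.51

€12,547,627.51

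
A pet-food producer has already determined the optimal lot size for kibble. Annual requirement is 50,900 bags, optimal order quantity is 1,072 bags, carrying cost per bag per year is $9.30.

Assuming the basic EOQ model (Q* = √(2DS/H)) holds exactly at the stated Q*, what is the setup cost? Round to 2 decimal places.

EOQ relation: Q² = 2DS/H, so rearrange for the unknown.
S = Q²H / (2D) = 1,072² × 9.3 / (2 × 50,900) = 104.9844

$104.98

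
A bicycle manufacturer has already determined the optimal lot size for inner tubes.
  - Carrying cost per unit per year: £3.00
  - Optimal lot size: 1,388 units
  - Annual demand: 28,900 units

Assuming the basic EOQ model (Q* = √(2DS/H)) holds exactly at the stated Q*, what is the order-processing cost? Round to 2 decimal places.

EOQ relation: Q² = 2DS/H, so rearrange for the unknown.
S = Q²H / (2D) = 1,388² × 3 / (2 × 28,900) = 99.9936

£99.99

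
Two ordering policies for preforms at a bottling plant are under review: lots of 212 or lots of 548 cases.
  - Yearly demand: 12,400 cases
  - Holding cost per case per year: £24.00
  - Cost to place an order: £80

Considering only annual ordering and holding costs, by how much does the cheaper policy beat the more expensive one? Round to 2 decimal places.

For each Q, cost = (D/Q)·S + (Q/2)·H.
TC(212) = (12,400/212)×80 + (212/2)×24 = £7,223.25
TC(548) = (12,400/548)×80 + (548/2)×24 = £8,386.22
Lots of 212 are cheaper by £1,162.97.

£1,162.97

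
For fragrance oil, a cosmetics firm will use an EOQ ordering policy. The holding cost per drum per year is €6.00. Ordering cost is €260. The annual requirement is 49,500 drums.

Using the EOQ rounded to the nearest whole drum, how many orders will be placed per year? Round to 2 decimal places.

23.90 orders per year

EOQ = √(2DS/H) = √(2 × 49,500 × 260 / 6)
    = √(4,290,000.00) ≈ 2,071.23 → Q = 2,071
Orders per year = D/Q = 49,500 / 2,071 = 23.901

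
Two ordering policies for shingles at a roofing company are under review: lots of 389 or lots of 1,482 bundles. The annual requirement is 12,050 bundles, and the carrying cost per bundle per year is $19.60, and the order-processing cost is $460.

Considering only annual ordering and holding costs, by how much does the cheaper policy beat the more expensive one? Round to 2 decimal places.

$202.26

TC(Q) = (D/Q)S + (Q/2)H
TC(389) = (12,050/389)×460 + (389/2)×19.6 = $18,061.56
TC(1,482) = (12,050/1,482)×460 + (1,482/2)×19.6 = $18,263.82
|ΔTC| = |$18,061.56 − $18,263.82| = $202.26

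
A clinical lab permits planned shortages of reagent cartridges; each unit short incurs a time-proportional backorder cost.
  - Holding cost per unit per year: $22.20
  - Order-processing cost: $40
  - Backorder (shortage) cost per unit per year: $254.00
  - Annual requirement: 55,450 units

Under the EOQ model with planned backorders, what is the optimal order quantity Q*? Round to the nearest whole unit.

466 units

Basic EOQ = √(2·55,450·40/22.2) = 447.012
Backorder adjustment √((H+b)/b) = √((22.2+254)/254) = 1.0428
Q* = 447.012 × 1.0428 ≈ 466.14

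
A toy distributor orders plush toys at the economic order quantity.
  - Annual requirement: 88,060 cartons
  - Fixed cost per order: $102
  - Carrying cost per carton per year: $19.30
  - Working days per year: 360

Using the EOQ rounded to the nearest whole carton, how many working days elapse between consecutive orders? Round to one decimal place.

Q* = √(2·D·S / H) = √(2·88,060·102 / 19.3) = √930,789.6 ≈ 964.77 → Q = 965 cartons
Days between orders = 360 / (D/Q) = 360 / 91.254 ≈ 3.945

3.9 days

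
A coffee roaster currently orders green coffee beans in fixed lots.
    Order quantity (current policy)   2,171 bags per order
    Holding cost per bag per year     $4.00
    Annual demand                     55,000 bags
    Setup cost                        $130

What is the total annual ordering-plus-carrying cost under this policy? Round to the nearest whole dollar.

$7,635

Orders/yr = 55,000/2,171 = 25.334; ordering cost = 25.334 × $130 = $3,293.41
Average inventory = 2,171/2 = 1085.5; holding cost = 1085.5 × $4 = $4,342.00
Total = $3,293.41 + $4,342.00 = $7,635.41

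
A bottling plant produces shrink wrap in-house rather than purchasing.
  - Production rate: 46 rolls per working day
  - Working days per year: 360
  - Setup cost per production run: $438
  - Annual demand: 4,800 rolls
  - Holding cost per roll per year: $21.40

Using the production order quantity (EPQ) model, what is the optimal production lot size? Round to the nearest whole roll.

526 rolls

Daily demand d = 4,800/360 = 13.333; p = 46; 1 − d/p = 0.71014
EPQ = √(2DS / (H(1 − d/p)))
    = √(2 × 4,800 × 438 / (21.4 × 0.71014)) ≈ 526.01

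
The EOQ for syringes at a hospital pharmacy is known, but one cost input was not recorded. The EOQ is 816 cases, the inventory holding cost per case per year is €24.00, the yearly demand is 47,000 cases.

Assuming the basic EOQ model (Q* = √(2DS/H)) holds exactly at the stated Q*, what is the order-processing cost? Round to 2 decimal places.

€170.01

Since Q* = (2DS/H)^½, squaring gives Q*²·H = 2DS.
S = Q²H / (2D) = 816² × 24 / (2 × 47,000) = 170.0058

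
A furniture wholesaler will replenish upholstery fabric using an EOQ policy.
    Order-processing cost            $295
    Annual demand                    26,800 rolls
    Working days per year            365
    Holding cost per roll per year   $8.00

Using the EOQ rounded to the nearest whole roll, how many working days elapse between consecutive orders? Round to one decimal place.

Optimal lot size Q* = (2 × 26,800 × $295 / $8)^½ ≈ 1,405.88 → Q = 1,406 rolls
Days between orders = 365 / (D/Q) = 365 / 19.061 ≈ 19.149

19.1 days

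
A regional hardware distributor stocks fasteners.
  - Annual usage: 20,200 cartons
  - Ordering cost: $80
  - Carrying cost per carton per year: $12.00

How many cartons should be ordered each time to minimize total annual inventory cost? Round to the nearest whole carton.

2DS/H = 2·20,200·80/12 = 269,333.33
EOQ = √269,333.33 ≈ 518.97

519 cartons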